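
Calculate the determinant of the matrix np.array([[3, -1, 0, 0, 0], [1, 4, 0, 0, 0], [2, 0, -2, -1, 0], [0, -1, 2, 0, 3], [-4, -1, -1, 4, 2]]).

403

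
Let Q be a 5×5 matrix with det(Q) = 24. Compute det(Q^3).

13824

det(Q^3) = (det Q)^3 = (24)^3 = 13824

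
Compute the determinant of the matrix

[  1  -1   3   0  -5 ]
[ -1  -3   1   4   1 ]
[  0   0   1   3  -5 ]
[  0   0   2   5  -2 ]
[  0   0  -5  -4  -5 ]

The matrix is block upper-triangular with a 2×2 block and a 3×3 block on the diagonal, so its determinant equals the product of the determinants of the diagonal blocks.
det of the 2×2 block = -4
det of the 3×3 block = -58
det = (-4)·(-58) = 232

232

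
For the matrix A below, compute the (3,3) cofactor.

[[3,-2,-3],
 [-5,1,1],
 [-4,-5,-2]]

Delete row 3 and column 3; the remaining 2×2 submatrix is [3 -2; -5 1].
Its determinant is 3·1 − (-2)·(-5) = -7.
The cofactor carries sign (−1)^(3+3) = +1, so C_{3,3} = +(-7) = -7.

The cofactor is -7.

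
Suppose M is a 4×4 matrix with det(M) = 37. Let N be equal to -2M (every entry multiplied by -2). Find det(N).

For a 4×4 matrix, det(-2M) = (-2)^4·det(M) = 16·det(M).
det(N) = (16)·(37) = 592

592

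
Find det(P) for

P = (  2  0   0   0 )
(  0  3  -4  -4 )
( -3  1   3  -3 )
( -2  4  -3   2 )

Expand along row 1 (it has 3 zeros):
  + (2) · M_11   where M_11 = det([3 -4 -4; 1 3 -3; 4 -3 2]) = 107
det = (+1)·(2)·(107) = 214

The determinant is 214.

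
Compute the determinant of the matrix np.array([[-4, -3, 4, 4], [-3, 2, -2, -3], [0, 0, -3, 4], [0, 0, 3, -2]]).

The matrix is block upper-triangular with a 2×2 block and a 2×2 block on the diagonal, so its determinant equals the product of the determinants of the diagonal blocks.
det of the 2×2 block = -17
det of the 2×2 block = -6
det = (-17)·(-6) = 102

102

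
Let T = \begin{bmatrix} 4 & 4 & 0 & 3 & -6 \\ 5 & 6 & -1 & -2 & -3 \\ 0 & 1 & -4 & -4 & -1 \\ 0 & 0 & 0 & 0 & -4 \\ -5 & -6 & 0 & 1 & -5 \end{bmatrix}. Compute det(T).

Expand along row 4 (it has 4 zeros):
  − (-4) · M_45   where M_45 = det([4 4 0 3; 5 6 -1 -2; 0 1 -4 -4; -5 -6 0 1]) = 19
det = (-1)·(-4)·(19) = 76

det(T) = 76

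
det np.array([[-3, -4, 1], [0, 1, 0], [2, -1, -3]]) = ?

The determinant is 7.

Expand along row 2:
  + 1 · |-3 1; 2 -3| = 1·(9 − 2) = 7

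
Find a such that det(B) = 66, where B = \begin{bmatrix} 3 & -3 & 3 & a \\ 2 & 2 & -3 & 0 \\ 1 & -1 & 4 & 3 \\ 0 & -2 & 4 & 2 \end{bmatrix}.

-8

Expanding along the column containing a, det(B) is linear in a: det(B) = (-6)·a + (18).
Set (-6)·a + (18) = 66  ⇒  (-6)·a = 48  ⇒  a = -8.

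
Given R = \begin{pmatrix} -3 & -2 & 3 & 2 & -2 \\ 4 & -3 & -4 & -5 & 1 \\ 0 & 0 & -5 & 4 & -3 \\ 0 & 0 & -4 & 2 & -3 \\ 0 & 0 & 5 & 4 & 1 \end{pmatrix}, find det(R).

R is block upper-triangular with a 2×2 block and a 3×3 block on the diagonal, so its determinant equals the product of the determinants of the diagonal blocks.
det of the 2×2 block = 17
det of the 3×3 block = -36
det = (17)·(-36) = -612

|R| = -612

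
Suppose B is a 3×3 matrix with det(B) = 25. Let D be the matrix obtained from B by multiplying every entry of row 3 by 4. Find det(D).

det(D) = 100

Scaling one row by 4 multiplies the determinant by 4.
det(D) = (4)·(25) = 100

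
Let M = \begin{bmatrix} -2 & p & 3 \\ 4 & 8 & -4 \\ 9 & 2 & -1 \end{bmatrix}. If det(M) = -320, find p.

p = 4

Expanding along the row containing p, det(M) is linear in p: det(M) = (-32)·p + (-192).
Set (-32)·p + (-192) = -320  ⇒  (-32)·p = -128  ⇒  p = 4.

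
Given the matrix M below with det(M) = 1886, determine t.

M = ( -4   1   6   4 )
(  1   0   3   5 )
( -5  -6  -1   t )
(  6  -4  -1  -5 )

7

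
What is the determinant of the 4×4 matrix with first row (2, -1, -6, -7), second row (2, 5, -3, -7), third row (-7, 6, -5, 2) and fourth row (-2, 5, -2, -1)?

-84

Expand along row 1:
  + (2) · M_11   where M_11 = det([5 -3 -7; 6 -5 2; 5 -2 -1]) = -94
  − (-1) · M_12   where M_12 = det([2 -3 -7; -7 -5 2; -2 -2 -1]) = 23
  + (-6) · M_13   where M_13 = det([2 5 -7; -7 6 2; -2 5 -1]) = 74
  − (-7) · M_14   where M_14 = det([2 5 -3; -7 6 -5; -2 5 -2]) = 75
det = (+1)·(2)·(-94) + (-1)·(-1)·(23) + (+1)·(-6)·(74) + (-1)·(-7)·(75) = -84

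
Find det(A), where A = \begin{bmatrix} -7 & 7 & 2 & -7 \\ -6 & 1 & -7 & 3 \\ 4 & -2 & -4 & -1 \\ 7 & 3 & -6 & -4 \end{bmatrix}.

|A| = -2604

Expand along row 1:
  + (-7) · M_11   where M_11 = det([1 -7 3; -2 -4 -1; 3 -6 -4]) = 159
  − (7) · M_12   where M_12 = det([-6 -7 3; 4 -4 -1; 7 -6 -4]) = -111
  + (2) · M_13   where M_13 = det([-6 1 3; 4 -2 -1; 7 3 -4]) = 21
  − (-7) · M_14   where M_14 = det([-6 1 -7; 4 -2 -4; 7 3 -6]) = -330
det = (+1)·(-7)·(159) + (-1)·(7)·(-111) + (+1)·(2)·(21) + (-1)·(-7)·(-330) = -2604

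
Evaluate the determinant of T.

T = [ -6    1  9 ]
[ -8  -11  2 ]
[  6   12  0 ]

|T| = -114

Expand along row 3:
  + 6 · |1 9; -11 2| = 6·(2 − (-99)) = 606
  − 12 · |-6 9; -8 2| = −12·(-12 − (-72)) = -720
Sum: (606) + (-720) = -114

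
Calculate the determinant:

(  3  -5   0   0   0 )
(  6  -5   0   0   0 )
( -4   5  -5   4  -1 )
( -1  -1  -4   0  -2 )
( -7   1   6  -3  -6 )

-1890

The matrix is block lower-triangular with a 2×2 block and a 3×3 block on the diagonal, so its determinant equals the product of the determinants of the diagonal blocks.
det of the 2×2 block = 15
det of the 3×3 block = -126
det = (15)·(-126) = -1890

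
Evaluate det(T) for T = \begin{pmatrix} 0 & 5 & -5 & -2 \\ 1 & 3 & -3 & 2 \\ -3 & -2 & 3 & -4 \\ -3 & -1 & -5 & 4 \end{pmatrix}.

-210

Expand along row 1 (it has 1 zero):
  − (5) · M_12   where M_12 = det([1 -3 2; -3 3 -4; -3 -5 4]) = -32
  + (-5) · M_13   where M_13 = det([1 3 2; -3 -2 -4; -3 -1 4]) = 54
  − (-2) · M_14   where M_14 = det([1 3 -3; -3 -2 3; -3 -1 -5]) = -50
det = (-1)·(5)·(-32) + (+1)·(-5)·(54) + (-1)·(-2)·(-50) = -210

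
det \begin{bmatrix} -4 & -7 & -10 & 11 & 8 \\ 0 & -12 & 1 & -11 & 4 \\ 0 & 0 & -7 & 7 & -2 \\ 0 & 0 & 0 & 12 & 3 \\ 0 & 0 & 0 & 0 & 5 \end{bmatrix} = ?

The matrix is upper triangular, so the determinant is the product of the diagonal entries:
det = (-4) · (-12) · (-7) · (12) · (5) = -20160

-20160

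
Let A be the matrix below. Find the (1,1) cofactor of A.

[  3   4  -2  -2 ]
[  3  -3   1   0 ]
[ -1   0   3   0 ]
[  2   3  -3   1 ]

Delete row 1 and column 1; the remaining 3×3 submatrix is [-3 1 0; 0 3 0; 3 -3 1].
Its determinant is -9.
The cofactor carries sign (−1)^(1+1) = +1, so C_{1,1} = +(-9) = -9.

-9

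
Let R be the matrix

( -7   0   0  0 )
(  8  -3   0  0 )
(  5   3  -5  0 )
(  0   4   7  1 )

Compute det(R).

R is lower triangular, so det(R) is the product of the diagonal entries:
det = (-7) · (-3) · (-5) · (1) = -105

The determinant is -105.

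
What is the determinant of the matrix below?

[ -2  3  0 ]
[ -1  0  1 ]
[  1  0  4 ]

Expand along column 2:
  − 3 · |-1 1; 1 4| = −3·(-4 − 1) = 15

15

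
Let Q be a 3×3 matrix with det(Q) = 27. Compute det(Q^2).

729

det(Q^2) = (det Q)^2 = (27)^2 = 729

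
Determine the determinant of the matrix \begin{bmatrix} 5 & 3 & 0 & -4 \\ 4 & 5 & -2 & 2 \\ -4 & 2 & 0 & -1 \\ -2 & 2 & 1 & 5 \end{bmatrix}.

Expand along column 3 (it has 2 zeros):
  − (-2) · M_23   where M_23 = det([5 3 -4; -4 2 -1; -2 2 5]) = 142
  − (1) · M_43   where M_43 = det([5 3 -4; 4 5 2; -4 2 -1]) = -169
det = (-1)·(-2)·(142) + (-1)·(1)·(-169) = 453

The determinant is 453.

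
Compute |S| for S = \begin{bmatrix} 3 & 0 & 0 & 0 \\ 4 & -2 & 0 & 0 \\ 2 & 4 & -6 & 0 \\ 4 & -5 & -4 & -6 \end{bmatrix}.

S is lower triangular, so det(S) is the product of the diagonal entries:
det = (3) · (-2) · (-6) · (-6) = -216

The determinant is -216.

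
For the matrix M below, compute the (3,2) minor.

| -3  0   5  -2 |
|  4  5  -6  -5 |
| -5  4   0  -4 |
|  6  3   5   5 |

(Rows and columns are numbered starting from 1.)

Delete row 3 and column 2; the remaining 3×3 submatrix is [-3 5 -2; 4 -6 -5; 6 5 5].
Its determinant is -347.

-347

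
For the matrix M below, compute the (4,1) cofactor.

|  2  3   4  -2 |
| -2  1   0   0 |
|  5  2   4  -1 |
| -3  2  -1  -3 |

Delete row 4 and column 1; the remaining 3×3 submatrix is [3 4 -2; 1 0 0; 2 4 -1].
Its determinant is -4.
The cofactor carries sign (−1)^(4+1) = −1, so C_{4,1} = −(-4) = 4.

4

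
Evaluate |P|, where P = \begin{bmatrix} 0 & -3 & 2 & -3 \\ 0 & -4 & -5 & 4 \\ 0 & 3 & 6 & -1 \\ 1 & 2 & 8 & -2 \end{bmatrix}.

|P| = -100

Expand along column 1 (it has 3 zeros):
  − (1) · M_41   where M_41 = det([-3 2 -3; -4 -5 4; 3 6 -1]) = 100
det = (-1)·(1)·(100) = -100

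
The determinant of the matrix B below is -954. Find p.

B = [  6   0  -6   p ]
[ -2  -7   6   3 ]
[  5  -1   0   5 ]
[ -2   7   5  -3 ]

p = 6

Expanding along the row containing p, det(B) is linear in p: det(B) = (-383)·p + (1344).
Set (-383)·p + (1344) = -954  ⇒  (-383)·p = -2298  ⇒  p = 6.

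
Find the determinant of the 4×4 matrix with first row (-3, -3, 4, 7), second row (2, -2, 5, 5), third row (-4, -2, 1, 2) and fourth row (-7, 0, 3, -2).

Expand along row 4 (it has 1 zero):
  − (-7) · M_41   where M_41 = det([-3 4 7; -2 5 5; -2 1 2]) = 17
  − (3) · M_43   where M_43 = det([-3 -3 7; 2 -2 5; -4 -2 2]) = -30
  + (-2) · M_44   where M_44 = det([-3 -3 4; 2 -2 5; -4 -2 1]) = -6
det = (-1)·(-7)·(17) + (-1)·(3)·(-30) + (+1)·(-2)·(-6) = 221

221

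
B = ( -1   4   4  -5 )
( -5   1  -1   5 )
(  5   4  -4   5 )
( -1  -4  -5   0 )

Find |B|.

1580

Expand along row 4 (it has 1 zero):
  − (-1) · M_41   where M_41 = det([4 4 -5; 1 -1 5; 4 -4 5]) = 120
  + (-4) · M_42   where M_42 = det([-1 4 -5; -5 -1 5; 5 -4 5]) = 60
  − (-5) · M_43   where M_43 = det([-1 4 -5; -5 1 5; 5 4 5]) = 340
det = (-1)·(-1)·(120) + (+1)·(-4)·(60) + (-1)·(-5)·(340) = 1580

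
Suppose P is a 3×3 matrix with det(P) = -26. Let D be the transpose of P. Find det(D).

det(Pᵀ) = det(P).
det(D) = (1)·(-26) = -26

|D| = -26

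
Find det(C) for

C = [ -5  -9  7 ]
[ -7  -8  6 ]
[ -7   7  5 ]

-262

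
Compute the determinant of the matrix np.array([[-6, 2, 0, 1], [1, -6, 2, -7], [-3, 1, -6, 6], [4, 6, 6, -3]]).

The determinant is 674.

Expand along row 1 (it has 1 zero):
  + (-6) · M_11   where M_11 = det([-6 2 -7; 1 -6 6; 6 6 -3]) = -108
  − (2) · M_12   where M_12 = det([1 2 -7; -3 -6 6; 4 6 -3]) = -30
  − (1) · M_14   where M_14 = det([1 -6 2; -3 1 -6; 4 6 6]) = 34
det = (+1)·(-6)·(-108) + (-1)·(2)·(-30) + (-1)·(1)·(34) = 674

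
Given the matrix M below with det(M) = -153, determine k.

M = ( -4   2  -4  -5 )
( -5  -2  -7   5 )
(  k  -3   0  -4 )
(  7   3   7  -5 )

k = -7

Expanding along the column containing k, det(M) is linear in k: det(M) = (-55)·k + (-538).
Set (-55)·k + (-538) = -153  ⇒  (-55)·k = 385  ⇒  k = -7.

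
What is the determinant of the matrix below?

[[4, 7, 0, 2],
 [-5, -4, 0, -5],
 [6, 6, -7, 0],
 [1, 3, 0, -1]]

Expand along column 3 (it has 3 zeros):
  + (-7) · M_33   where M_33 = det([4 7 2; -5 -4 -5; 1 3 -1]) = -16
det = (+1)·(-7)·(-16) = 112

The determinant is 112.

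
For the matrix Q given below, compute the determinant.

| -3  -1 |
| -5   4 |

det(Q) = (-3)·4 − (-1)·(-5) = -12 − 5 = -17

The determinant is -17.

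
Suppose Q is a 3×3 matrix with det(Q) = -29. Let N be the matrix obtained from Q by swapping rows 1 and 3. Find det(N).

29

Swapping two rows multiplies the determinant by −1.
det(N) = (-1)·(-29) = 29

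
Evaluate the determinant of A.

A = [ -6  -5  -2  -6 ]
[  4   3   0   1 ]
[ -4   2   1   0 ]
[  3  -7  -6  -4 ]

Expand along row 2 (it has 1 zero):
  − (4) · M_21   where M_21 = det([-5 -2 -6; 2 1 0; -7 -6 -4]) = 34
  + (3) · M_22   where M_22 = det([-6 -2 -6; -4 1 0; 3 -6 -4]) = -70
  + (1) · M_24   where M_24 = det([-6 -5 -2; -4 2 1; 3 -7 -6]) = 91
det = (-1)·(4)·(34) + (+1)·(3)·(-70) + (+1)·(1)·(91) = -255

-255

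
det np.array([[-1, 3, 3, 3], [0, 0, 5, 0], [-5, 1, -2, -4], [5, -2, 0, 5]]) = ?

Expand along row 2 (it has 3 zeros):
  − (5) · M_23   where M_23 = det([-1 3 3; -5 1 -4; 5 -2 5]) = 33
det = (-1)·(5)·(33) = -165

The determinant is -165.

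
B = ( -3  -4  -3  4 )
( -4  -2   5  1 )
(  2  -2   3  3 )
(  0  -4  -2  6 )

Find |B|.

Expand along row 4 (it has 1 zero):
  + (-4) · M_42   where M_42 = det([-3 -3 4; -4 5 1; 2 3 3]) = -166
  − (-2) · M_43   where M_43 = det([-3 -4 4; -4 -2 1; 2 -2 3]) = 4
  + (6) · M_44   where M_44 = det([-3 -4 -3; -4 -2 5; 2 -2 3]) = -136
det = (+1)·(-4)·(-166) + (-1)·(-2)·(4) + (+1)·(6)·(-136) = -144

The determinant is -144.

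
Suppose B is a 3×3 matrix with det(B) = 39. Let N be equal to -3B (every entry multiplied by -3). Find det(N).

For a 3×3 matrix, det(-3B) = (-3)^3·det(B) = -27·det(B).
det(N) = (-27)·(39) = -1053

det(N) = -1053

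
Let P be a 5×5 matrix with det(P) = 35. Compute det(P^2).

The determinant is 1225.

det(P^2) = (det P)^2 = (35)^2 = 1225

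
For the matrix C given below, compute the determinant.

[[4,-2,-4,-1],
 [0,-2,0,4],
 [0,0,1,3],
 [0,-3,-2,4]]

Expand along column 1 (it has 3 zeros):
  + (4) · M_11   where M_11 = det([-2 0 4; 0 1 3; -3 -2 4]) = -8
det = (+1)·(4)·(-8) = -32

The determinant is -32.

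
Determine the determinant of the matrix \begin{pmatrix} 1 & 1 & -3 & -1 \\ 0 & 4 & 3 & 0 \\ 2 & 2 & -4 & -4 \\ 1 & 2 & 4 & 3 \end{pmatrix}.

82

Expand along row 2 (it has 2 zeros):
  + (4) · M_22   where M_22 = det([1 -3 -1; 2 -4 -4; 1 4 3]) = 22
  − (3) · M_23   where M_23 = det([1 1 -1; 2 2 -4; 1 2 3]) = 2
det = (+1)·(4)·(22) + (-1)·(3)·(2) = 82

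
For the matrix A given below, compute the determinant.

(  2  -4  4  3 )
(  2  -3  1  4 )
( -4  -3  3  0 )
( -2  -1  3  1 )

|A| = -124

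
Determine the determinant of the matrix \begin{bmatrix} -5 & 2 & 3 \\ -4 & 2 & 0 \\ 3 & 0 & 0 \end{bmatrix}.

Expand along column 3:
  + 3 · |-4 2; 3 0| = 3·(0 − 6) = -18

The determinant is -18.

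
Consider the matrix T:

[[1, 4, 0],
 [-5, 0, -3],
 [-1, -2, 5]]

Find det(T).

Expand along column 2:
  − 4 · |-5 -3; -1 5| = −4·(-25 − 3) = 112
  − (-2) · |1 0; -5 -3| = −(-2)·(-3 − 0) = -6
Sum: (112) + (-6) = 106

106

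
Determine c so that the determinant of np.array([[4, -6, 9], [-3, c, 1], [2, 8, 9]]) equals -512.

Expanding along the row containing c, det(A) is linear in c: det(A) = (18)·c + (-422).
Set (18)·c + (-422) = -512  ⇒  (18)·c = -90  ⇒  c = -5.

c = -5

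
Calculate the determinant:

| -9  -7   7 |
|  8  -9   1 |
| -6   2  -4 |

Expand along row 1:
  + (-9) · |-9 1; 2 -4| = (-9)·(36 − 2) = -306
  − (-7) · |8 1; -6 -4| = −(-7)·(-32 − (-6)) = -182
  + 7 · |8 -9; -6 2| = 7·(16 − 54) = -266
Sum: (-306) + (-182) + (-266) = -754

The determinant is -754.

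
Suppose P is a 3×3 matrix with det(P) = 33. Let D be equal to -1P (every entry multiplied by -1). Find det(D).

The determinant is -33.

For a 3×3 matrix, det(-1P) = (-1)^3·det(P) = -1·det(P).
det(D) = (-1)·(33) = -33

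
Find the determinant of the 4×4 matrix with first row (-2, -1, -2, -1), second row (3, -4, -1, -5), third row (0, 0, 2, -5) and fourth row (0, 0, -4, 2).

-176

The matrix is block upper-triangular with a 2×2 block and a 2×2 block on the diagonal, so its determinant equals the product of the determinants of the diagonal blocks.
det of the 2×2 block = 11
det of the 2×2 block = -16
det = (11)·(-16) = -176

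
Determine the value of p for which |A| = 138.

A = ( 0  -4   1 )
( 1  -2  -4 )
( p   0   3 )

Expanding along the column containing p, det(A) is linear in p: det(A) = (18)·p + (12).
Set (18)·p + (12) = 138  ⇒  (18)·p = 126  ⇒  p = 7.

7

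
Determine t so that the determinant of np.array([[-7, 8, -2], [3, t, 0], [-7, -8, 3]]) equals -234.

6

Expanding along the column containing t, det(A) is linear in t: det(A) = (-35)·t + (-24).
Set (-35)·t + (-24) = -234  ⇒  (-35)·t = -210  ⇒  t = 6.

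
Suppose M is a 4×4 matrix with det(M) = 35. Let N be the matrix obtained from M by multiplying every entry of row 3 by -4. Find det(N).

-140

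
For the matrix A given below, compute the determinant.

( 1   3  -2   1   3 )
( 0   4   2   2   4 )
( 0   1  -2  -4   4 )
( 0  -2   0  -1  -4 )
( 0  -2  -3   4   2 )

Expand along column 1 (it has 4 zeros):
  + (1) · M_11   where M_11 = det([4 2 2 4; 1 -2 -4 4; -2 0 -1 -4; -2 -3 4 2]) = -40
det = (+1)·(1)·(-40) = -40

det(A) = -40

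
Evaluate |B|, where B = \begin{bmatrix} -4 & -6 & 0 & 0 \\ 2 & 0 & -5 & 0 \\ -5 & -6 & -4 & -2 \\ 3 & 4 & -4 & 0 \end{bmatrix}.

Expand along column 4 (it has 3 zeros):
  − (-2) · M_34   where M_34 = det([-4 -6 0; 2 0 -5; 3 4 -4]) = -38
det = (-1)·(-2)·(-38) = -76

det(B) = -76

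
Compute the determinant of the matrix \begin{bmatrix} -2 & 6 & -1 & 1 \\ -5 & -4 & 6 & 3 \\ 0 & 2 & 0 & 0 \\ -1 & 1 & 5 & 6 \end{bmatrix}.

176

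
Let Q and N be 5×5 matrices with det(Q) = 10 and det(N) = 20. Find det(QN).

det(QN) = det(Q)·det(N) = (10)·(20) = 200

200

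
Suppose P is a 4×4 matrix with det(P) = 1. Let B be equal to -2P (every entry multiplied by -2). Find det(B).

16

For a 4×4 matrix, det(-2P) = (-2)^4·det(P) = 16·det(P).
det(B) = (16)·(1) = 16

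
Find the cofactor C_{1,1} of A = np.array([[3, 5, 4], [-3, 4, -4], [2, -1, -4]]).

Delete row 1 and column 1; the remaining 2×2 submatrix is [4 -4; -1 -4].
Its determinant is 4·(-4) − (-4)·(-1) = -20.
The cofactor carries sign (−1)^(1+1) = +1, so C_{1,1} = +(-20) = -20.

-20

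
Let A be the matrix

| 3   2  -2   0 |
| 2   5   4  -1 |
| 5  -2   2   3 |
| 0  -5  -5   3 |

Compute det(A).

|A| = 197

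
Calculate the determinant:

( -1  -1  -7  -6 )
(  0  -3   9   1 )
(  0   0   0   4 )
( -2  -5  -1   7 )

Expand along row 3 (it has 3 zeros):
  − (4) · M_34   where M_34 = det([-1 -1 -7; 0 -3 9; -2 -5 -1]) = 12
det = (-1)·(4)·(12) = -48

-48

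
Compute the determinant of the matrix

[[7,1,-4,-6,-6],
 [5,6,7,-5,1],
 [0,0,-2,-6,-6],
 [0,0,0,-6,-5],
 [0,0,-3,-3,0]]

1776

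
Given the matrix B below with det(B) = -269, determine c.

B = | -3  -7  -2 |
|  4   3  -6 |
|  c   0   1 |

c = -6

Expanding along the column containing c, det(B) is linear in c: det(B) = (48)·c + (19).
Set (48)·c + (19) = -269  ⇒  (48)·c = -288  ⇒  c = -6.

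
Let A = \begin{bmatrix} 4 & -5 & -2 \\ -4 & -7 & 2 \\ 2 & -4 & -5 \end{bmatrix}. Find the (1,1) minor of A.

43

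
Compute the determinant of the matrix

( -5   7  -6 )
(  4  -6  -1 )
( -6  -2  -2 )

Expand along row 1:
  + (-5) · |-6 -1; -2 -2| = (-5)·(12 − 2) = -50
  − 7 · |4 -1; -6 -2| = −7·(-8 − 6) = 98
  + (-6) · |4 -6; -6 -2| = (-6)·(-8 − 36) = 264
Sum: (-50) + (98) + (264) = 312

312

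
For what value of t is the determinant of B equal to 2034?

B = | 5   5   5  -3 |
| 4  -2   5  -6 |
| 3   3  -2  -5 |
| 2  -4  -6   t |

Expanding along the column containing t, det(B) is linear in t: det(B) = (150)·t + (1584).
Set (150)·t + (1584) = 2034  ⇒  (150)·t = 450  ⇒  t = 3.

3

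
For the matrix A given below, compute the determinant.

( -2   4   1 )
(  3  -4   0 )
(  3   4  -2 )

Expand along row 2:
  − 3 · |4 1; 4 -2| = −3·(-8 − 4) = 36
  + (-4) · |-2 1; 3 -2| = (-4)·(4 − 3) = -4
Sum: (36) + (-4) = 32

The determinant is 32.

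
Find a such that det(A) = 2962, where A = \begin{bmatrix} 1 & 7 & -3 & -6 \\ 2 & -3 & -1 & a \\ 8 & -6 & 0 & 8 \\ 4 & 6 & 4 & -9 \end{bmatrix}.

a = -2

Expanding along the column containing a, det(A) is linear in a: det(A) = (-464)·a + (2034).
Set (-464)·a + (2034) = 2962  ⇒  (-464)·a = 928  ⇒  a = -2.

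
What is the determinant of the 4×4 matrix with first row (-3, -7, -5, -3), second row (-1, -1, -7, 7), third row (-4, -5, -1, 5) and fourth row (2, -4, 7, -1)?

The determinant is -2400.

Expand along row 1:
  + (-3) · M_11   where M_11 = det([-1 -7 7; -5 -1 5; -4 7 -1]) = -64
  − (-7) · M_12   where M_12 = det([-1 -7 7; -4 -1 5; 2 7 -1]) = -190
  + (-5) · M_13   where M_13 = det([-1 -1 7; -4 -5 5; 2 -4 -1]) = 151
  − (-3) · M_14   where M_14 = det([-1 -1 -7; -4 -5 -1; 2 -4 7]) = -169
det = (+1)·(-3)·(-64) + (-1)·(-7)·(-190) + (+1)·(-5)·(151) + (-1)·(-3)·(-169) = -2400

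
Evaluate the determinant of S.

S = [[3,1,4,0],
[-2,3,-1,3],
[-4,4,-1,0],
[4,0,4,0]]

Expand along column 4 (it has 3 zeros):
  + (3) · M_24   where M_24 = det([3 1 4; -4 4 -1; 4 0 4]) = -4
det = (+1)·(3)·(-4) = -12

det(S) = -12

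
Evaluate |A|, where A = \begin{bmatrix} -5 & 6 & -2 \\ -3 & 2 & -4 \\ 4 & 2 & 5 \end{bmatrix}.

Expand along row 1:
  + (-5) · |2 -4; 2 5| = (-5)·(10 − (-8)) = -90
  − 6 · |-3 -4; 4 5| = −6·(-15 − (-16)) = -6
  + (-2) · |-3 2; 4 2| = (-2)·(-6 − 8) = 28
Sum: (-90) + (-6) + (28) = -68

The determinant is -68.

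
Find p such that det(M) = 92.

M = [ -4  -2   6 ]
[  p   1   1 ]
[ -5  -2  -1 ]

Expanding along the column containing p, det(M) is linear in p: det(M) = (-14)·p + (36).
Set (-14)·p + (36) = 92  ⇒  (-14)·p = 56  ⇒  p = -4.

-4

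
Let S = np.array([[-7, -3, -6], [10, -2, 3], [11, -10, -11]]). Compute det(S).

Expand along column 1:
  + (-7) · |-2 3; -10 -11| = (-7)·(22 − (-30)) = -364
  − 10 · |-3 -6; -10 -11| = −10·(33 − 60) = 270
  + 11 · |-3 -6; -2 3| = 11·(-9 − 12) = -231
Sum: (-364) + (270) + (-231) = -325

|S| = -325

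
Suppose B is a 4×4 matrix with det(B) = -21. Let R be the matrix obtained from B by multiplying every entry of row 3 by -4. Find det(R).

Scaling one row by -4 multiplies the determinant by -4.
det(R) = (-4)·(-21) = 84

det(R) = 84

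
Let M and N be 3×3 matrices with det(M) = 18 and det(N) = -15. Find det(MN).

det(MN) = det(M)·det(N) = (18)·(-15) = -270

|MN| = -270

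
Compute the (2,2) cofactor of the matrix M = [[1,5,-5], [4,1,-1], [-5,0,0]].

-25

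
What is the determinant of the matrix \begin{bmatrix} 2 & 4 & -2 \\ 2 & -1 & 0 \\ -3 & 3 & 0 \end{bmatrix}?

-6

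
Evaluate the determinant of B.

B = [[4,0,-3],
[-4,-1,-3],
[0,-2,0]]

-48

Expand along row 3:
  − (-2) · |4 -3; -4 -3| = −(-2)·(-12 − 12) = -48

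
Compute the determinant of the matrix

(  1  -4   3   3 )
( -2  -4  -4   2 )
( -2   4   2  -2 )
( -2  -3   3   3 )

Expand along row 1:
  + (1) · M_11   where M_11 = det([-4 -4 2; 4 2 -2; -3 3 3]) = 12
  − (-4) · M_12   where M_12 = det([-2 -4 2; -2 2 -2; -2 3 3]) = -68
  + (3) · M_13   where M_13 = det([-2 -4 2; -2 4 -2; -2 -3 3]) = -24
  − (3) · M_14   where M_14 = det([-2 -4 -4; -2 4 2; -2 -3 3]) = -100
det = (+1)·(1)·(12) + (-1)·(-4)·(-68) + (+1)·(3)·(-24) + (-1)·(3)·(-100) = -32

-32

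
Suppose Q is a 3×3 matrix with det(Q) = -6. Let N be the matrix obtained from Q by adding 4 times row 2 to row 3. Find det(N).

-6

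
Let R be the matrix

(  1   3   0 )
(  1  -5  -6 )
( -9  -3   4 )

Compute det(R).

Expand along column 3:
  − (-6) · |1 3; -9 -3| = −(-6)·(-3 − (-27)) = 144
  + 4 · |1 3; 1 -5| = 4·(-5 − 3) = -32
Sum: (144) + (-32) = 112

112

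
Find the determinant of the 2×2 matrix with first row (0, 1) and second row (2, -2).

-2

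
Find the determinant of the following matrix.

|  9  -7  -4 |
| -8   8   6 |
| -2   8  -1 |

Expand along row 1:
  + 9 · |8 6; 8 -1| = 9·(-8 − 48) = -504
  − (-7) · |-8 6; -2 -1| = −(-7)·(8 − (-12)) = 140
  + (-4) · |-8 8; -2 8| = (-4)·(-64 − (-16)) = 192
Sum: (-504) + (140) + (192) = -172

-172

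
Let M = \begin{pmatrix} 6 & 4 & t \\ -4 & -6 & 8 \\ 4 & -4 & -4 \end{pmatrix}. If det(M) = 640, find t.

Expanding along the column containing t, det(M) is linear in t: det(M) = (40)·t + (400).
Set (40)·t + (400) = 640  ⇒  (40)·t = 240  ⇒  t = 6.

t = 6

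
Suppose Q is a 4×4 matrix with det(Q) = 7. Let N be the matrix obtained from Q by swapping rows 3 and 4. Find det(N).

det(N) = -7

Swapping two rows multiplies the determinant by −1.
det(N) = (-1)·(7) = -7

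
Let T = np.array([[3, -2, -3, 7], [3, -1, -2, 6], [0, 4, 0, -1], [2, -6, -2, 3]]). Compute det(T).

Expand along row 3 (it has 2 zeros):
  − (4) · M_32   where M_32 = det([3 -3 7; 3 -2 6; 2 -2 3]) = -5
  − (-1) · M_34   where M_34 = det([3 -2 -3; 3 -1 -2; 2 -6 -2]) = 14
det = (-1)·(4)·(-5) + (-1)·(-1)·(14) = 34

|T| = 34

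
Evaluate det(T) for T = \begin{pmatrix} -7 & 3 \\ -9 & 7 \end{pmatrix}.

-22

det(T) = (-7)·7 − 3·(-9) = -49 − (-27) = -22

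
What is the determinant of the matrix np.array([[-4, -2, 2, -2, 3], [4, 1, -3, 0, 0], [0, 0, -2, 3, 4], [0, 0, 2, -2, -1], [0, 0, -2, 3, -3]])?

The determinant is 56.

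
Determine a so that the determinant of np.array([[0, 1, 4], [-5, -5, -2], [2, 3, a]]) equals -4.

a = 4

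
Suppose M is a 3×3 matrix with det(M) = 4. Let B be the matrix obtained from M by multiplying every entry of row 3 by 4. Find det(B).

16

Scaling one row by 4 multiplies the determinant by 4.
det(B) = (4)·(4) = 16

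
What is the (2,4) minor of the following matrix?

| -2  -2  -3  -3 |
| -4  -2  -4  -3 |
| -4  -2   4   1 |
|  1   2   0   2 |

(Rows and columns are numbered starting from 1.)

26

Delete row 2 and column 4; the remaining 3×3 submatrix is [-2 -2 -3; -4 -2 4; 1 2 0].
Its determinant is 26.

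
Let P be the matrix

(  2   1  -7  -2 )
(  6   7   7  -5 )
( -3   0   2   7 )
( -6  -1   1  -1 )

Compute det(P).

The determinant is 2126.

Expand along row 3 (it has 1 zero):
  + (-3) · M_31   where M_31 = det([1 -7 -2; 7 7 -5; -1 1 -1]) = -114
  + (2) · M_33   where M_33 = det([2 1 -2; 6 7 -5; -6 -1 -1]) = -60
  − (7) · M_34   where M_34 = det([2 1 -7; 6 7 7; -6 -1 1]) = -272
det = (+1)·(-3)·(-114) + (+1)·(2)·(-60) + (-1)·(7)·(-272) = 2126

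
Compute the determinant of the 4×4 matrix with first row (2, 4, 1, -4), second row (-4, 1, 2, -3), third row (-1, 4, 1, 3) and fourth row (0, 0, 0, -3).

63

Expand along row 4 (it has 3 zeros):
  + (-3) · M_44   where M_44 = det([2 4 1; -4 1 2; -1 4 1]) = -21
det = (+1)·(-3)·(-21) = 63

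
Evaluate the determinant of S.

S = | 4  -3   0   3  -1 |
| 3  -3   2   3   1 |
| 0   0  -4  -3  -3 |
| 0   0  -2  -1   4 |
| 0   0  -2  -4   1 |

180

S is block upper-triangular with a 2×2 block and a 3×3 block on the diagonal, so its determinant equals the product of the determinants of the diagonal blocks.
det of the 2×2 block = -3
det of the 3×3 block = -60
det = (-3)·(-60) = 180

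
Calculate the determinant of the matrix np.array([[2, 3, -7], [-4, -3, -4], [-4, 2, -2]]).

Expand along row 1:
  + 2 · |-3 -4; 2 -2| = 2·(6 − (-8)) = 28
  − 3 · |-4 -4; -4 -2| = −3·(8 − 16) = 24
  + (-7) · |-4 -3; -4 2| = (-7)·(-8 − 12) = 140
Sum: (28) + (24) + (140) = 192

The determinant is 192.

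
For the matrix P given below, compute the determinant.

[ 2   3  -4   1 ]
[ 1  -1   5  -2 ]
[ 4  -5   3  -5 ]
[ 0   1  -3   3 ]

The determinant is 194.

Expand along row 4 (it has 1 zero):
  + (1) · M_42   where M_42 = det([2 -4 1; 1 5 -2; 4 3 -5]) = -43
  − (-3) · M_43   where M_43 = det([2 3 1; 1 -1 -2; 4 -5 -5]) = -20
  + (3) · M_44   where M_44 = det([2 3 -4; 1 -1 5; 4 -5 3]) = 99
det = (+1)·(1)·(-43) + (-1)·(-3)·(-20) + (+1)·(3)·(99) = 194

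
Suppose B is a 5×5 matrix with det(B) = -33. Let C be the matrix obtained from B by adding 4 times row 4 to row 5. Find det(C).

-33

Adding a multiple of one row to another leaves the determinant unchanged.
det(C) = (1)·(-33) = -33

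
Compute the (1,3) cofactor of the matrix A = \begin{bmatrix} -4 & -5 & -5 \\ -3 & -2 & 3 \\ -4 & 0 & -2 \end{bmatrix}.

The cofactor is -8.

Delete row 1 and column 3; the remaining 2×2 submatrix is [-3 -2; -4 0].
Its determinant is (-3)·0 − (-2)·(-4) = -8.
The cofactor carries sign (−1)^(1+3) = +1, so C_{1,3} = +(-8) = -8.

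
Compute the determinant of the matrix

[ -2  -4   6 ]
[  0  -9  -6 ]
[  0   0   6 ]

The matrix is upper triangular, so the determinant is the product of the diagonal entries:
det = (-2) · (-9) · (6) = 108

108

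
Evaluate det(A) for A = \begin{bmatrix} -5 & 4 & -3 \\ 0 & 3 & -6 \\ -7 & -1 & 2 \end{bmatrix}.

Expand along column 1:
  + (-5) · |3 -6; -1 2| = (-5)·(6 − 6) = 0
  + (-7) · |4 -3; 3 -6| = (-7)·(-24 − (-9)) = 105
Sum: (0) + (105) = 105

|A| = 105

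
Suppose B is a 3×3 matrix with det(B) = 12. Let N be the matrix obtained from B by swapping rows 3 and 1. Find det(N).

|N| = -12

Swapping two rows multiplies the determinant by −1.
det(N) = (-1)·(12) = -12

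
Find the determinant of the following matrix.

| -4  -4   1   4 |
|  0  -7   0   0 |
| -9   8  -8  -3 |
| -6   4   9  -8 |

Expand along row 2 (it has 3 zeros):
  + (-7) · M_22   where M_22 = det([-4 1 4; -9 -8 -3; -6 9 -8]) = -934
det = (+1)·(-7)·(-934) = 6538

The determinant is 6538.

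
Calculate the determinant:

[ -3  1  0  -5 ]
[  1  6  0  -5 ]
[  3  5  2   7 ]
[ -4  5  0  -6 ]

The determinant is -172.

Expand along column 3 (it has 3 zeros):
  + (2) · M_33   where M_33 = det([-3 1 -5; 1 6 -5; -4 5 -6]) = -86
det = (+1)·(2)·(-86) = -172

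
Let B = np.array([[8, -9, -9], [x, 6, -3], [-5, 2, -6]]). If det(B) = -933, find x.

Expanding along the row containing x, det(B) is linear in x: det(B) = (-72)·x + (-645).
Set (-72)·x + (-645) = -933  ⇒  (-72)·x = -288  ⇒  x = 4.

4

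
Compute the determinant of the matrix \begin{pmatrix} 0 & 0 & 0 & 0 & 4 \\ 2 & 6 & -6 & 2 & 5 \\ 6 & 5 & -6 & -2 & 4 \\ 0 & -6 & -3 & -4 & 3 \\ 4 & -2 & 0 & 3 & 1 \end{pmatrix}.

Expand along row 1 (it has 4 zeros):
  + (4) · M_15   where M_15 = det([2 6 -6 2; 6 5 -6 -2; 0 -6 -3 -4; 4 -2 0 3]) = 1698
det = (+1)·(4)·(1698) = 6792

6792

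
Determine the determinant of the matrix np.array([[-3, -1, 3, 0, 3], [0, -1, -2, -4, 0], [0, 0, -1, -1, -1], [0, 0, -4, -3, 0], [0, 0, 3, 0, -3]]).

The matrix is block upper-triangular with a 2×2 block and a 3×3 block on the diagonal, so its determinant equals the product of the determinants of the diagonal blocks.
det of the 2×2 block = 3
det of the 3×3 block = -6
det = (3)·(-6) = -18

-18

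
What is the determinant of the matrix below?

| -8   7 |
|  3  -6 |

27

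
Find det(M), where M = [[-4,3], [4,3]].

-24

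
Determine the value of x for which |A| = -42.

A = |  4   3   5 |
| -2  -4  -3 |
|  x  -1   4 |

x = 0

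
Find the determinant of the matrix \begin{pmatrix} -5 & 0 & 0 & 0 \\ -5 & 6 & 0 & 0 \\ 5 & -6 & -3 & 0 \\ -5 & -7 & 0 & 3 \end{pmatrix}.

The matrix is lower triangular, so the determinant is the product of the diagonal entries:
det = (-5) · (6) · (-3) · (3) = 270

270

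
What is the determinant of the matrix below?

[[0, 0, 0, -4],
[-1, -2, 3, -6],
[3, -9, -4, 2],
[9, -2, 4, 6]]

Expand along row 1 (it has 3 zeros):
  − (-4) · M_14   where M_14 = det([-1 -2 3; 3 -9 -4; 9 -2 4]) = 365
det = (-1)·(-4)·(365) = 1460

1460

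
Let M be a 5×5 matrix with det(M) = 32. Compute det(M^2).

1024

det(M^2) = (det M)^2 = (32)^2 = 1024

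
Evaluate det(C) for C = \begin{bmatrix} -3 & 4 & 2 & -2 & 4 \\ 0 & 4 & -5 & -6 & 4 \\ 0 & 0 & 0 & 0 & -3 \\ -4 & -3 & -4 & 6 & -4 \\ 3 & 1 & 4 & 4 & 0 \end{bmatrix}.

Expand along row 3 (it has 4 zeros):
  + (-3) · M_35   where M_35 = det([-3 4 2 -2; 0 4 -5 -6; -4 -3 -4 6; 3 1 4 4]) = 1384
det = (+1)·(-3)·(1384) = -4152

-4152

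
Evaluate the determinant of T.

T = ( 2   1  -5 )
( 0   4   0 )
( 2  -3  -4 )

8

Expand along row 2:
  + 4 · |2 -5; 2 -4| = 4·(-8 − (-10)) = 8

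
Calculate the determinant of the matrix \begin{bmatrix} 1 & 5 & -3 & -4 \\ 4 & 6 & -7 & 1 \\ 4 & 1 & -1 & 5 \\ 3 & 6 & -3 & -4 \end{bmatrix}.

The determinant is 92.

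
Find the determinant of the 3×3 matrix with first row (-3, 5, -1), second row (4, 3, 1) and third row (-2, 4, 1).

Expand along row 1:
  + (-3) · |3 1; 4 1| = (-3)·(3 − 4) = 3
  − 5 · |4 1; -2 1| = −5·(4 − (-2)) = -30
  + (-1) · |4 3; -2 4| = (-1)·(16 − (-6)) = -22
Sum: (3) + (-30) + (-22) = -49

-49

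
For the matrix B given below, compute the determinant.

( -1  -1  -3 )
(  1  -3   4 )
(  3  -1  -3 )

Expand along row 1:
  + (-1) · |-3 4; -1 -3| = (-1)·(9 − (-4)) = -13
  − (-1) · |1 4; 3 -3| = −(-1)·(-3 − 12) = -15
  + (-3) · |1 -3; 3 -1| = (-3)·(-1 − (-9)) = -24
Sum: (-13) + (-15) + (-24) = -52

The determinant is -52.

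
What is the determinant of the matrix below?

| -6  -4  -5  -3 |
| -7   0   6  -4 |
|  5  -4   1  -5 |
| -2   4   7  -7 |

Expand along row 2 (it has 1 zero):
  − (-7) · M_21   where M_21 = det([-4 -5 -3; -4 1 -5; 4 7 -7]) = 224
  − (6) · M_23   where M_23 = det([-6 -4 -3; 5 -4 -5; -2 4 -7]) = -504
  + (-4) · M_24   where M_24 = det([-6 -4 -5; 5 -4 1; -2 4 7]) = 280
det = (-1)·(-7)·(224) + (-1)·(6)·(-504) + (+1)·(-4)·(280) = 3472

The determinant is 3472.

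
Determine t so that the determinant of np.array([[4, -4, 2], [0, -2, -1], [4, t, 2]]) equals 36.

5

Expanding along the row containing t, det(B) is linear in t: det(B) = (4)·t + (16).
Set (4)·t + (16) = 36  ⇒  (4)·t = 20  ⇒  t = 5.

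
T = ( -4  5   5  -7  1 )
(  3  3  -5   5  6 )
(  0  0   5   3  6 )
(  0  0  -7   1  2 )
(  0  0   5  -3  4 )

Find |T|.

det(T) = -7020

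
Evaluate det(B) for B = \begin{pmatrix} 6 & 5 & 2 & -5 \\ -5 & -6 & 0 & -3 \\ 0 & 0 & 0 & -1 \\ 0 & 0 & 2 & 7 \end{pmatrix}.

B is block upper-triangular with a 2×2 block and a 2×2 block on the diagonal, so its determinant equals the product of the determinants of the diagonal blocks.
det of the 2×2 block = -11
det of the 2×2 block = 2
det = (-11)·(2) = -22

-22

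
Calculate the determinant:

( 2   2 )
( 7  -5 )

det = 2·(-5) − 2·7 = -10 − 14 = -24

The determinant is -24.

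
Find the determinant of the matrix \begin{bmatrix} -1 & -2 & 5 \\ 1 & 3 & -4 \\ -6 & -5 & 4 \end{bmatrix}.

33

Expand along row 1:
  + (-1) · |3 -4; -5 4| = (-1)·(12 − 20) = 8
  − (-2) · |1 -4; -6 4| = −(-2)·(4 − 24) = -40
  + 5 · |1 3; -6 -5| = 5·(-5 − (-18)) = 65
Sum: (8) + (-40) + (65) = 33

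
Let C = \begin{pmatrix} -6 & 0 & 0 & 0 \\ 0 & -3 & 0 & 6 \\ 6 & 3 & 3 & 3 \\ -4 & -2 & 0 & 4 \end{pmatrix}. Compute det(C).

det(C) = 0

Expand along row 1 (it has 3 zeros):
  + (-6) · M_11   where M_11 = det([-3 0 6; 3 3 3; -2 0 4]) = 0
det = (+1)·(-6)·(0) = 0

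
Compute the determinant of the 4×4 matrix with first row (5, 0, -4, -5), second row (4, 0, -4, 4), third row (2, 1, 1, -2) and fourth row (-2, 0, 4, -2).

Expand along column 2 (it has 3 zeros):
  − (1) · M_32   where M_32 = det([5 -4 -5; 4 -4 4; -2 4 -2]) = -80
det = (-1)·(1)·(-80) = 80

The determinant is 80.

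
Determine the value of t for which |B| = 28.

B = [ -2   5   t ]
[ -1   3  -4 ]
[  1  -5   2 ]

5

Expanding along the row containing t, det(B) is linear in t: det(B) = (2)·t + (18).
Set (2)·t + (18) = 28  ⇒  (2)·t = 10  ⇒  t = 5.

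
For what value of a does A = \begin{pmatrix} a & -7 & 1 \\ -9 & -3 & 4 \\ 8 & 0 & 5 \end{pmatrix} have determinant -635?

a = 8

Expanding along the row containing a, det(A) is linear in a: det(A) = (-15)·a + (-515).
Set (-15)·a + (-515) = -635  ⇒  (-15)·a = -120  ⇒  a = 8.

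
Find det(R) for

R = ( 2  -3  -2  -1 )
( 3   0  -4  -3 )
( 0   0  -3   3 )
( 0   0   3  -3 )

0

R is block upper-triangular with a 2×2 block and a 2×2 block on the diagonal, so its determinant equals the product of the determinants of the diagonal blocks.
det of the 2×2 block = 9
det of the 2×2 block = 0
det = (9)·(0) = 0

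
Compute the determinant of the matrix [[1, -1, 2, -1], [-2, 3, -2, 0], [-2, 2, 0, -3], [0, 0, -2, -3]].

Expand along row 4 (it has 2 zeros):
  − (-2) · M_43   where M_43 = det([1 -1 -1; -2 3 0; -2 2 -3]) = -5
  + (-3) · M_44   where M_44 = det([1 -1 2; -2 3 -2; -2 2 0]) = 4
det = (-1)·(-2)·(-5) + (+1)·(-3)·(4) = -22

The determinant is -22.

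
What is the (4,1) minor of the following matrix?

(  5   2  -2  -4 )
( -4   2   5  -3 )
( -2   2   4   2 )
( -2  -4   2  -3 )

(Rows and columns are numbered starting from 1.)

Delete row 4 and column 1; the remaining 3×3 submatrix is [2 -2 -4; 2 5 -3; 2 4 2].
Its determinant is 72.

72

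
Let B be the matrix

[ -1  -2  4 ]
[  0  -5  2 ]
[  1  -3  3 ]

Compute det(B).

Expand along row 2:
  + (-5) · |-1 4; 1 3| = (-5)·(-3 − 4) = 35
  − 2 · |-1 -2; 1 -3| = −2·(3 − (-2)) = -10
Sum: (35) + (-10) = 25

det(B) = 25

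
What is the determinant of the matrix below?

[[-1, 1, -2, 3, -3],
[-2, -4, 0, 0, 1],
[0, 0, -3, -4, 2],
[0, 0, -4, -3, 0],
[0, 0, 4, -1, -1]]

234

The matrix is block upper-triangular with a 2×2 block and a 3×3 block on the diagonal, so its determinant equals the product of the determinants of the diagonal blocks.
det of the 2×2 block = 6
det of the 3×3 block = 39
det = (6)·(39) = 234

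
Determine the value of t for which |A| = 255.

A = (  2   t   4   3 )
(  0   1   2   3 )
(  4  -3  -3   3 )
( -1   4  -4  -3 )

t = 0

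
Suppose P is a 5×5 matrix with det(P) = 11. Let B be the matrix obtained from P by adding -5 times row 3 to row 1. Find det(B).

Adding a multiple of one row to another leaves the determinant unchanged.
det(B) = (1)·(11) = 11

11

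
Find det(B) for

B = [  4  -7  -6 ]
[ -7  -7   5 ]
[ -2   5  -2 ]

Expand along column 1:
  + 4 · |-7 5; 5 -2| = 4·(14 − 25) = -44
  − (-7) · |-7 -6; 5 -2| = −(-7)·(14 − (-30)) = 308
  + (-2) · |-7 -6; -7 5| = (-2)·(-35 − 42) = 154
Sum: (-44) + (308) + (154) = 418

det(B) = 418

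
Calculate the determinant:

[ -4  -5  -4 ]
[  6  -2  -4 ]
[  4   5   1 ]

Expand along row 1:
  + (-4) · |-2 -4; 5 1| = (-4)·(-2 − (-20)) = -72
  − (-5) · |6 -4; 4 1| = −(-5)·(6 − (-16)) = 110
  + (-4) · |6 -2; 4 5| = (-4)·(30 − (-8)) = -152
Sum: (-72) + (110) + (-152) = -114

-114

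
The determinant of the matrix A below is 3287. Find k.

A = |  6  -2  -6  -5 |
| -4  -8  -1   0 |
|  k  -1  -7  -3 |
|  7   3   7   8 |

Expanding along the row containing k, det(A) is linear in k: det(A) = (-103)·k + (2669).
Set (-103)·k + (2669) = 3287  ⇒  (-103)·k = 618  ⇒  k = -6.

k = -6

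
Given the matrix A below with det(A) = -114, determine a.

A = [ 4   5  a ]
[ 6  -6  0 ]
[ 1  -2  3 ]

Expanding along the row containing a, det(A) is linear in a: det(A) = (-6)·a + (-162).
Set (-6)·a + (-162) = -114  ⇒  (-6)·a = 48  ⇒  a = -8.

-8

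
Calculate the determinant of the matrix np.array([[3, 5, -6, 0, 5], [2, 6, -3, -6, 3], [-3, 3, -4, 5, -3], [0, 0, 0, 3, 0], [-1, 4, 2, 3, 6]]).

-2460

Expand along row 4 (it has 4 zeros):
  + (3) · M_44   where M_44 = det([3 5 -6 5; 2 6 -3 3; -3 3 -4 -3; -1 4 2 6]) = -820
det = (+1)·(3)·(-820) = -2460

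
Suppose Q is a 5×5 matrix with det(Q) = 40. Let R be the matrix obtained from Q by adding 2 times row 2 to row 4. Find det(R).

40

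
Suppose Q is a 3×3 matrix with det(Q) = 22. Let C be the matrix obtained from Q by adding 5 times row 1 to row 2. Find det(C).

|C| = 22

Adding a multiple of one row to another leaves the determinant unchanged.
det(C) = (1)·(22) = 22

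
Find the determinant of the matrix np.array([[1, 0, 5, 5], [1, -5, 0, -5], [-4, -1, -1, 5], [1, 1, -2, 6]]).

Expand along row 1 (it has 1 zero):
  + (1) · M_11   where M_11 = det([-5 0 -5; -1 -1 5; 1 -2 6]) = -35
  + (5) · M_13   where M_13 = det([1 -5 -5; -4 -1 5; 1 1 6]) = -141
  − (5) · M_14   where M_14 = det([1 -5 0; -4 -1 -1; 1 1 -2]) = 48
det = (+1)·(1)·(-35) + (+1)·(5)·(-141) + (-1)·(5)·(48) = -980

-980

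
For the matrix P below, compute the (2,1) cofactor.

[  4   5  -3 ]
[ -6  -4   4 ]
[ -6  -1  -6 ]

Delete row 2 and column 1; the remaining 2×2 submatrix is [5 -3; -1 -6].
Its determinant is 5·(-6) − (-3)·(-1) = -33.
The cofactor carries sign (−1)^(2+1) = −1, so C_{2,1} = −(-33) = 33.

33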